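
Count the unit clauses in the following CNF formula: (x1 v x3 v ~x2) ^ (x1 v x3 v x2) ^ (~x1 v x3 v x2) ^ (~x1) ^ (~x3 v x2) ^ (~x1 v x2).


A unit clause contains exactly one literal.
Unit clauses found: (~x1).
Count = 1.

1


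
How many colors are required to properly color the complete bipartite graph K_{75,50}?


K_{75,50} is bipartite by definition: the two parts are independent sets, with every edge crossing between them.
Color all vertices in one part with color 1 and all vertices in the other part with color 2.
Since the graph has at least one edge, one color does not suffice.
Chromatic number = 2.

2


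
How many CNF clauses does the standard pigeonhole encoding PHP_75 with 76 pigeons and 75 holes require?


The PHP encoding has two parts:
1) At-least-one-hole clauses: 76 (one per pigeon, each with 75 literals).
2) At-most-one-pigeon-per-hole clauses: 75 holes * C(76,2) = 75 * 2850 = 213750.
Total clauses = 76 + 213750 = 213826.

213826


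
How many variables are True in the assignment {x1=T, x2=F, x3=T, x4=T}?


The weight is the number of variables assigned True.
True variables: x1, x3, x4.
Weight = 3.

3


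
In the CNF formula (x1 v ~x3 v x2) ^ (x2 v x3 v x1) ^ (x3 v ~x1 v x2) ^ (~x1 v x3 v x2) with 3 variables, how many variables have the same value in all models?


Find all satisfying assignments: 5 model(s).
Check which variables have the same value in every model.
No variable is fixed across all models.
Backbone size = 0.

0


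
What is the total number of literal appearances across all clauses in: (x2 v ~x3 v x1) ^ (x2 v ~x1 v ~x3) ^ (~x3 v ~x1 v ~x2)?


Clause lengths: 3, 3, 3.
Sum = 3 + 3 + 3 = 9.

9


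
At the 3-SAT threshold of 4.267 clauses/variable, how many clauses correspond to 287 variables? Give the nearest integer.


The 3-SAT phase transition occurs at approximately 4.267 clauses per variable.
m = 4.267 * 287 = 1224.629.
Rounded to nearest integer: 1225.

1225


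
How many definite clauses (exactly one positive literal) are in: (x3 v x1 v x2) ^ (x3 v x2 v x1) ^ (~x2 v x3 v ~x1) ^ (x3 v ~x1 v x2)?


A definite clause has exactly one positive literal.
Clause 1: 3 positive -> not definite
Clause 2: 3 positive -> not definite
Clause 3: 1 positive -> definite
Clause 4: 2 positive -> not definite
Definite clause count = 1.

1


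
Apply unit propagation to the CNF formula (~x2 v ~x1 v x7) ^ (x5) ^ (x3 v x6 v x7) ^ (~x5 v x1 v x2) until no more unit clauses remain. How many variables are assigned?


Unit propagation repeatedly assigns the literal in any unit clause, then simplifies.
Assignments in order: x5 = T.
No further unit clauses remain.
Total variables assigned = 1.

1


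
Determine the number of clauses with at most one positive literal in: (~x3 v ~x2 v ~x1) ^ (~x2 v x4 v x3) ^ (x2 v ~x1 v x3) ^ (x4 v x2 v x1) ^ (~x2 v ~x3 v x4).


A Horn clause has at most one positive literal.
Clause 1: 0 positive lit(s) -> Horn
Clause 2: 2 positive lit(s) -> not Horn
Clause 3: 2 positive lit(s) -> not Horn
Clause 4: 3 positive lit(s) -> not Horn
Clause 5: 1 positive lit(s) -> Horn
Total Horn clauses = 2.

2


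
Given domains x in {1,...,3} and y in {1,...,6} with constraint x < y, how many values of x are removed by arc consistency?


For the constraint x < y, x needs a supporting value in y's domain.
x can be at most 5 (one less than y's maximum).
Valid x values from domain: 3 out of 3.
Pruned = 3 - 3 = 0.

0


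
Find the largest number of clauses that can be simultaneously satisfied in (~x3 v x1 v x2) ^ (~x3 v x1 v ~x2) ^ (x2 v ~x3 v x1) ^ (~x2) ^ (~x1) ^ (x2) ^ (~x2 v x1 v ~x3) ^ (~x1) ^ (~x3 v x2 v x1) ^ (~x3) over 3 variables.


Enumerate all 8 truth assignments.
For each, count how many of the 10 clauses are satisfied.
The formula is not fully satisfiable, so the maximum is below 10.
Maximum simultaneously satisfiable clauses = 9.

9


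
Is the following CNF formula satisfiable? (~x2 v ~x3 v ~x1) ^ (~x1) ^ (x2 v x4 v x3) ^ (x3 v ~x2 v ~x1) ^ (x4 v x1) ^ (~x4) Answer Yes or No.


Check all 16 possible truth assignments.
Number of satisfying assignments found: 0.
The formula is unsatisfiable.

No


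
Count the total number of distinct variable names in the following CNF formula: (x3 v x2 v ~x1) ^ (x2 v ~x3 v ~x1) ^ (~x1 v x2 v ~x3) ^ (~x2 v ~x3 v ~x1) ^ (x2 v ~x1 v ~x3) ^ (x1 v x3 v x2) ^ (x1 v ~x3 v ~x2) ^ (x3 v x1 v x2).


Identify each distinct variable in the formula.
Variables found: x1, x2, x3.
Total distinct variables = 3.

3


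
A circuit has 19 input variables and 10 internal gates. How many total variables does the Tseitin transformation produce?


The Tseitin transformation introduces one auxiliary variable per gate.
Total variables = inputs + gates = 19 + 10 = 29.

29


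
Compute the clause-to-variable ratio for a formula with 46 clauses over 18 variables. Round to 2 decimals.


Clause-to-variable ratio = clauses / variables.
46 / 18 = 2.56.

2.56


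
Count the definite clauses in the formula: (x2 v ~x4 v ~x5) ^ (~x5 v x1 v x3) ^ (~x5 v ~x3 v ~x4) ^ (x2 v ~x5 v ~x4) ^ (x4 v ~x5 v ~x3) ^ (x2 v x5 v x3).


A definite clause has exactly one positive literal.
Clause 1: 1 positive -> definite
Clause 2: 2 positive -> not definite
Clause 3: 0 positive -> not definite
Clause 4: 1 positive -> definite
Clause 5: 1 positive -> definite
Clause 6: 3 positive -> not definite
Definite clause count = 3.

3


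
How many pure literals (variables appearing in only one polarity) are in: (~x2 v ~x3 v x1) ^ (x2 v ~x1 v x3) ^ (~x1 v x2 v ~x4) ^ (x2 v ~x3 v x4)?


A pure literal appears in only one polarity across all clauses.
No pure literals found.
Count = 0.

0


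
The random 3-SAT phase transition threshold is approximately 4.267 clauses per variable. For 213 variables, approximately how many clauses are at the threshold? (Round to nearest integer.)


The 3-SAT phase transition occurs at approximately 4.267 clauses per variable.
m = 4.267 * 213 = 908.871.
Rounded to nearest integer: 909.

909


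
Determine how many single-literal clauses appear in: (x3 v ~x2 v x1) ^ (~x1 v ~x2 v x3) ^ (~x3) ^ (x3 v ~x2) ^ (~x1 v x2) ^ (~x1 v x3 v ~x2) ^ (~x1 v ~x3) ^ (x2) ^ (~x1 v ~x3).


A unit clause contains exactly one literal.
Unit clauses found: (~x3), (x2).
Count = 2.

2


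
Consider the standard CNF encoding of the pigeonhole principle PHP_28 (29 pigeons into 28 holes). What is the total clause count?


The PHP encoding has two parts:
1) At-least-one-hole clauses: 29 (one per pigeon, each with 28 literals).
2) At-most-one-pigeon-per-hole clauses: 28 holes * C(29,2) = 28 * 406 = 11368.
Total clauses = 29 + 11368 = 11397.

11397


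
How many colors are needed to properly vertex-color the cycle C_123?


An odd cycle cannot be 2-colored: alternating two colors around the cycle returns to the start with a conflict.
Since 123 is odd, three colors are required (and three suffice).
Chromatic number = 3.

3


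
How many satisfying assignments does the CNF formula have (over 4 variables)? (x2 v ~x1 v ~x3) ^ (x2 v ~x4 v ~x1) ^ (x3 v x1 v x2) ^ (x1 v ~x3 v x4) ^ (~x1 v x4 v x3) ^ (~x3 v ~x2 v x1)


Enumerate all 16 truth assignments over 4 variables.
Test each against every clause.
Satisfying assignments found: 6.

6


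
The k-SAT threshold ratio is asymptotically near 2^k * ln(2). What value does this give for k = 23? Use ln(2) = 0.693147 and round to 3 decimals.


Using the asymptotic formula: threshold ~ 2^k * ln(2).
2^23 = 8388608.
8388608 * 0.693147 = 5814538.469.

5814538.469


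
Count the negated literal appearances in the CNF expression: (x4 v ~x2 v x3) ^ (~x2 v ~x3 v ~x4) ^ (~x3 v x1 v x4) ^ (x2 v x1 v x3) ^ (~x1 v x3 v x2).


Scan each clause for negated literals.
Clause 1: 1 negative; Clause 2: 3 negative; Clause 3: 1 negative; Clause 4: 0 negative; Clause 5: 1 negative.
Total negative literal occurrences = 6.

6


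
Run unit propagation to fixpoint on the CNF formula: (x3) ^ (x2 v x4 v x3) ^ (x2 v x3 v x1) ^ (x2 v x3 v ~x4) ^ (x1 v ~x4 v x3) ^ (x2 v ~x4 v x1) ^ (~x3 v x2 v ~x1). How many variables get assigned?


Unit propagation repeatedly assigns the literal in any unit clause, then simplifies.
Assignments in order: x3 = T.
No further unit clauses remain.
Total variables assigned = 1.

1


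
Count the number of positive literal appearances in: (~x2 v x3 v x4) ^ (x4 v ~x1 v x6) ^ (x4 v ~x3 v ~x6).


Scan each clause for unnegated literals.
Clause 1: 2 positive; Clause 2: 2 positive; Clause 3: 1 positive.
Total positive literal occurrences = 5.

5


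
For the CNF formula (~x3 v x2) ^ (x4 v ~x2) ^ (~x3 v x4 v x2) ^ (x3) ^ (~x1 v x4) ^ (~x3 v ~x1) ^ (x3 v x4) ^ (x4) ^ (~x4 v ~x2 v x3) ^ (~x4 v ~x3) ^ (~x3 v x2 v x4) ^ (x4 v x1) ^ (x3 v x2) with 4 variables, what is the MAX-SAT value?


Enumerate all 16 truth assignments.
For each, count how many of the 13 clauses are satisfied.
The formula is not fully satisfiable, so the maximum is below 13.
Maximum simultaneously satisfiable clauses = 12.

12


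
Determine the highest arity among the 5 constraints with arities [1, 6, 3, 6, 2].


The arities are: 1, 6, 3, 6, 2.
Scan for the maximum value.
Maximum arity = 6.

6


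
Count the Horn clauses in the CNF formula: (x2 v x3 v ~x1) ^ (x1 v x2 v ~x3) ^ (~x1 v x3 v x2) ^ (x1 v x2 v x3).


A Horn clause has at most one positive literal.
Clause 1: 2 positive lit(s) -> not Horn
Clause 2: 2 positive lit(s) -> not Horn
Clause 3: 2 positive lit(s) -> not Horn
Clause 4: 3 positive lit(s) -> not Horn
Total Horn clauses = 0.

0


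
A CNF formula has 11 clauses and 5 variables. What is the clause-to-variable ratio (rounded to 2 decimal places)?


Clause-to-variable ratio = clauses / variables.
11 / 5 = 2.2.

2.2


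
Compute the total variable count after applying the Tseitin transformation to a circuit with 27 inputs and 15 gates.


The Tseitin transformation introduces one auxiliary variable per gate.
Total variables = inputs + gates = 27 + 15 = 42.

42


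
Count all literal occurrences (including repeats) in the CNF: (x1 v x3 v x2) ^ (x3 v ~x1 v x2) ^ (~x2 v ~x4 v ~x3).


Clause lengths: 3, 3, 3.
Sum = 3 + 3 + 3 = 9.

9


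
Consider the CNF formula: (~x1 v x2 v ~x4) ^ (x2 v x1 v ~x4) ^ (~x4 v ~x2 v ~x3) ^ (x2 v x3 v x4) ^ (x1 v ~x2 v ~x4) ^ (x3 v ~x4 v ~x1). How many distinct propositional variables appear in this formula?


Identify each distinct variable in the formula.
Variables found: x1, x2, x3, x4.
Total distinct variables = 4.

4


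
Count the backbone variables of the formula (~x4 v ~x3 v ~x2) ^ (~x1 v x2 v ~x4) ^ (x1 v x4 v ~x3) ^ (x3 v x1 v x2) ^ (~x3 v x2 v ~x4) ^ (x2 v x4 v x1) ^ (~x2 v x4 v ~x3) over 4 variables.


Find all satisfying assignments: 6 model(s).
Check which variables have the same value in every model.
No variable is fixed across all models.
Backbone size = 0.

0


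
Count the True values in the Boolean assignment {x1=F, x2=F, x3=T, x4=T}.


The weight is the number of variables assigned True.
True variables: x3, x4.
Weight = 2.

2


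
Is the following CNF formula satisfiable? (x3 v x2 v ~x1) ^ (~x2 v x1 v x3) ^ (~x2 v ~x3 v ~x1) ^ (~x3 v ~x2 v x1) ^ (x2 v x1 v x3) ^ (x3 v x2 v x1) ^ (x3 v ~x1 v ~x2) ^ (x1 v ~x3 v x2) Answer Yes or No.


Check all 8 possible truth assignments.
Number of satisfying assignments found: 1.
The formula is satisfiable.

Yes


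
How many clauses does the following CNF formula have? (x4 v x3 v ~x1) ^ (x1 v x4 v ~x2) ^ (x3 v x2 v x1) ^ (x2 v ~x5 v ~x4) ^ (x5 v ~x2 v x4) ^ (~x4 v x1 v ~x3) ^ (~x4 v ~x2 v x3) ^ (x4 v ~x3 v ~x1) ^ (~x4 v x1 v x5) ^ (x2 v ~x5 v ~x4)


Each group enclosed in parentheses joined by ^ is one clause.
Counting the conjuncts: 10 clauses.

10


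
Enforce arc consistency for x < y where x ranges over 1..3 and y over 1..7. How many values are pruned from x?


For the constraint x < y, x needs a supporting value in y's domain.
x can be at most 6 (one less than y's maximum).
Valid x values from domain: 3 out of 3.
Pruned = 3 - 3 = 0.

0


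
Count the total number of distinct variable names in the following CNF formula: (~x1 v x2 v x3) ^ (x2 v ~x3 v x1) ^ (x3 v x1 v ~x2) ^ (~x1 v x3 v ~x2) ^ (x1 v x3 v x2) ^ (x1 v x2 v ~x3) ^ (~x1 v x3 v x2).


Identify each distinct variable in the formula.
Variables found: x1, x2, x3.
Total distinct variables = 3.

3


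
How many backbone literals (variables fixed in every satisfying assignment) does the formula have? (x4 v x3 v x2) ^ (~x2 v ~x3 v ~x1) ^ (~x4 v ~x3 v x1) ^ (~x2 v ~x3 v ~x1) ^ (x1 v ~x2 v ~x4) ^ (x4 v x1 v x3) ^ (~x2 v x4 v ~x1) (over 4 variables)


Find all satisfying assignments: 7 model(s).
Check which variables have the same value in every model.
No variable is fixed across all models.
Backbone size = 0.

0


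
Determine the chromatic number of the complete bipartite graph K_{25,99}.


K_{25,99} is bipartite by definition: the two parts are independent sets, with every edge crossing between them.
Color all vertices in one part with color 1 and all vertices in the other part with color 2.
Since the graph has at least one edge, one color does not suffice.
Chromatic number = 2.

2


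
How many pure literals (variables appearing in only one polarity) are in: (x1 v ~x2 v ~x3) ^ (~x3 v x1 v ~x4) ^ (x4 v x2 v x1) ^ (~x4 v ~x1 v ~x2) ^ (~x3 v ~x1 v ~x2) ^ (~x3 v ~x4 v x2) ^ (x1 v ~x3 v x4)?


A pure literal appears in only one polarity across all clauses.
Pure literals: x3 (negative only).
Count = 1.

1


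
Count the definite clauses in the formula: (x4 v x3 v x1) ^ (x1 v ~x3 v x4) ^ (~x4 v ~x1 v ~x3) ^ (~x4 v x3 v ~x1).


A definite clause has exactly one positive literal.
Clause 1: 3 positive -> not definite
Clause 2: 2 positive -> not definite
Clause 3: 0 positive -> not definite
Clause 4: 1 positive -> definite
Definite clause count = 1.

1


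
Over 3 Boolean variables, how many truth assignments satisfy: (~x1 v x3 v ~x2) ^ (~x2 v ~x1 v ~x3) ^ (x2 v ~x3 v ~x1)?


Enumerate all 8 truth assignments over 3 variables.
Test each against every clause.
Satisfying assignments found: 5.

5


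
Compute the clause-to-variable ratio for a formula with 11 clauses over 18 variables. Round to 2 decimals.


Clause-to-variable ratio = clauses / variables.
11 / 18 = 0.61.

0.61


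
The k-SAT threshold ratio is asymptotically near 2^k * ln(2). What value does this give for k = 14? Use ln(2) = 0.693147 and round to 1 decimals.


Using the asymptotic formula: threshold ~ 2^k * ln(2).
2^14 = 16384.
16384 * 0.693147 = 11356.5.

11356.5


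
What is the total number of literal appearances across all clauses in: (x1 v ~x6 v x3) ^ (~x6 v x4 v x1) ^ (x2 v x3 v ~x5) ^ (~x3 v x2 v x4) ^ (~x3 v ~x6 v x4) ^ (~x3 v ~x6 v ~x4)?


Clause lengths: 3, 3, 3, 3, 3, 3.
Sum = 3 + 3 + 3 + 3 + 3 + 3 = 18.

18


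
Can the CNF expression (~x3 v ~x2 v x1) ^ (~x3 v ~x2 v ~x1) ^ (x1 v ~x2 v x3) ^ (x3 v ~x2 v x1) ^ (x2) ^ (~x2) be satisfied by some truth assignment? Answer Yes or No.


Check all 8 possible truth assignments.
Number of satisfying assignments found: 0.
The formula is unsatisfiable.

No


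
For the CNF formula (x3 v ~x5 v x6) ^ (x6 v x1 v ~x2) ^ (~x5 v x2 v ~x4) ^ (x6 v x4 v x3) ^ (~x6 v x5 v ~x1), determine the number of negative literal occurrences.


Scan each clause for negated literals.
Clause 1: 1 negative; Clause 2: 1 negative; Clause 3: 2 negative; Clause 4: 0 negative; Clause 5: 2 negative.
Total negative literal occurrences = 6.

6


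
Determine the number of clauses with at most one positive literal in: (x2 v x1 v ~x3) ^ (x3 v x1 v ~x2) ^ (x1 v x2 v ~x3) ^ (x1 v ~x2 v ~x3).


A Horn clause has at most one positive literal.
Clause 1: 2 positive lit(s) -> not Horn
Clause 2: 2 positive lit(s) -> not Horn
Clause 3: 2 positive lit(s) -> not Horn
Clause 4: 1 positive lit(s) -> Horn
Total Horn clauses = 1.

1


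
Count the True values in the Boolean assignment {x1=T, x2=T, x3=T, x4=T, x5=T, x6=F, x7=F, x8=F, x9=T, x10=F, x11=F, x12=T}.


The weight is the number of variables assigned True.
True variables: x1, x2, x3, x4, x5, x9, x12.
Weight = 7.

7


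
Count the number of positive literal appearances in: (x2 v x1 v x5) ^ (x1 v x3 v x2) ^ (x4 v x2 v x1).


Scan each clause for unnegated literals.
Clause 1: 3 positive; Clause 2: 3 positive; Clause 3: 3 positive.
Total positive literal occurrences = 9.

9


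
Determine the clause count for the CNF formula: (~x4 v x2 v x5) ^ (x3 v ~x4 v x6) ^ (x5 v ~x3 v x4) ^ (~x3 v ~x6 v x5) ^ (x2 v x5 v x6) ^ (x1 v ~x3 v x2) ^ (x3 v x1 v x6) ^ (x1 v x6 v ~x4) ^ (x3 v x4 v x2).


Each group enclosed in parentheses joined by ^ is one clause.
Counting the conjuncts: 9 clauses.

9


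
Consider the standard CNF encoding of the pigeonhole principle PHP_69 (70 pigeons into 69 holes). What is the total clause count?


The PHP encoding has two parts:
1) At-least-one-hole clauses: 70 (one per pigeon, each with 69 literals).
2) At-most-one-pigeon-per-hole clauses: 69 holes * C(70,2) = 69 * 2415 = 166635.
Total clauses = 70 + 166635 = 166705.

166705


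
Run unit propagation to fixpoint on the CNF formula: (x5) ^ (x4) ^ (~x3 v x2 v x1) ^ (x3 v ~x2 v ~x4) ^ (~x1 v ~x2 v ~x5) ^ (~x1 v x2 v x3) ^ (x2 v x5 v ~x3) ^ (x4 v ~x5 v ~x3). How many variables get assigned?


Unit propagation repeatedly assigns the literal in any unit clause, then simplifies.
Assignments in order: x5 = T, x4 = T.
No further unit clauses remain.
Total variables assigned = 2.

2


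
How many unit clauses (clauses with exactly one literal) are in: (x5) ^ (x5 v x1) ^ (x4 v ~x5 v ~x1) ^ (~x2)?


A unit clause contains exactly one literal.
Unit clauses found: (x5), (~x2).
Count = 2.

2


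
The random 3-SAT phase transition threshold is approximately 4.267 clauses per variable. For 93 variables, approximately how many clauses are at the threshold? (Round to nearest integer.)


The 3-SAT phase transition occurs at approximately 4.267 clauses per variable.
m = 4.267 * 93 = 396.831.
Rounded to nearest integer: 397.

397


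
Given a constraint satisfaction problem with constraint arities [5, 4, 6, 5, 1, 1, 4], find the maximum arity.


The arities are: 5, 4, 6, 5, 1, 1, 4.
Scan for the maximum value.
Maximum arity = 6.

6


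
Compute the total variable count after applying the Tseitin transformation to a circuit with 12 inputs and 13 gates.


The Tseitin transformation introduces one auxiliary variable per gate.
Total variables = inputs + gates = 12 + 13 = 25.

25


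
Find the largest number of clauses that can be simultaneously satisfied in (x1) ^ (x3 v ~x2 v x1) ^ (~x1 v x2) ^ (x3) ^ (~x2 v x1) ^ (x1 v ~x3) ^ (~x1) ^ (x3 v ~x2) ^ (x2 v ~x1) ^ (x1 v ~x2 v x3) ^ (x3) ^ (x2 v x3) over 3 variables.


Enumerate all 8 truth assignments.
For each, count how many of the 12 clauses are satisfied.
The formula is not fully satisfiable, so the maximum is below 12.
Maximum simultaneously satisfiable clauses = 11.

11


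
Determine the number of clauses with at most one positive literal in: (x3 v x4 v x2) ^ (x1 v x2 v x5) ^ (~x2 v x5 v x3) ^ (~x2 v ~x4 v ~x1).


A Horn clause has at most one positive literal.
Clause 1: 3 positive lit(s) -> not Horn
Clause 2: 3 positive lit(s) -> not Horn
Clause 3: 2 positive lit(s) -> not Horn
Clause 4: 0 positive lit(s) -> Horn
Total Horn clauses = 1.

1


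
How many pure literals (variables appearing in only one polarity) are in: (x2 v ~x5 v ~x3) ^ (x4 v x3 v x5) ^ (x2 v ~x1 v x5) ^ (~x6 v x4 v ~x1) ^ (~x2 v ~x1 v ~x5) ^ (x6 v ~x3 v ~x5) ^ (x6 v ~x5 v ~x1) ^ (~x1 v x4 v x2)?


A pure literal appears in only one polarity across all clauses.
Pure literals: x1 (negative only), x4 (positive only).
Count = 2.

2


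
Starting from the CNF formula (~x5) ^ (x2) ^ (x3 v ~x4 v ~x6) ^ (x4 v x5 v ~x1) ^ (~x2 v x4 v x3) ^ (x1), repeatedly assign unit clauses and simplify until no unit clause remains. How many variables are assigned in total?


Unit propagation repeatedly assigns the literal in any unit clause, then simplifies.
Assignments in order: x5 = F, x2 = T, x1 = T, x4 = T.
No further unit clauses remain.
Total variables assigned = 4.

4


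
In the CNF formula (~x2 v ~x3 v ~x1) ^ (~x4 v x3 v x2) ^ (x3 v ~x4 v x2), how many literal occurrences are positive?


Scan each clause for unnegated literals.
Clause 1: 0 positive; Clause 2: 2 positive; Clause 3: 2 positive.
Total positive literal occurrences = 4.

4


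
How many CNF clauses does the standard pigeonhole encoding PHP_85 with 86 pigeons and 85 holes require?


The PHP encoding has two parts:
1) At-least-one-hole clauses: 86 (one per pigeon, each with 85 literals).
2) At-most-one-pigeon-per-hole clauses: 85 holes * C(86,2) = 85 * 3655 = 310675.
Total clauses = 86 + 310675 = 310761.

310761


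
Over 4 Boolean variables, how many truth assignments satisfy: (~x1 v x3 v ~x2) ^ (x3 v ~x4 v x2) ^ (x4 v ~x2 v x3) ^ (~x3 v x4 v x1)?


Enumerate all 16 truth assignments over 4 variables.
Test each against every clause.
Satisfying assignments found: 9.

9


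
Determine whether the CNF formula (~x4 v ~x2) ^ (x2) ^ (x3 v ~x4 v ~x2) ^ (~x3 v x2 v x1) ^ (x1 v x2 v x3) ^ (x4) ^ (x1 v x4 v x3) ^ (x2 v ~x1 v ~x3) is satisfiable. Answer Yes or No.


Check all 16 possible truth assignments.
Number of satisfying assignments found: 0.
The formula is unsatisfiable.

No


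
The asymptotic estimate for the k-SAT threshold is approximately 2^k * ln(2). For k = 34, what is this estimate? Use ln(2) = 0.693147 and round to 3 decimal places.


Using the asymptotic formula: threshold ~ 2^k * ln(2).
2^34 = 17179869184.
17179869184 * 0.693147 = 11908174785.282.

11908174785.282


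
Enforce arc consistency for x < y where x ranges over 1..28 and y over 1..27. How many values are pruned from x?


For the constraint x < y, x needs a supporting value in y's domain.
x can be at most 26 (one less than y's maximum).
Valid x values from domain: 26 out of 28.
Pruned = 28 - 26 = 2.

2


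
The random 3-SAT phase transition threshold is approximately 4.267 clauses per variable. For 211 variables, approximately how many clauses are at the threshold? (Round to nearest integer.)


The 3-SAT phase transition occurs at approximately 4.267 clauses per variable.
m = 4.267 * 211 = 900.337.
Rounded to nearest integer: 900.

900


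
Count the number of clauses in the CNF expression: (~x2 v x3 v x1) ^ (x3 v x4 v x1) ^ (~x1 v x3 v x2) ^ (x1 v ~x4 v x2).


Each group enclosed in parentheses joined by ^ is one clause.
Counting the conjuncts: 4 clauses.

4


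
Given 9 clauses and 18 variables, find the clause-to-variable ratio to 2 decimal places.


Clause-to-variable ratio = clauses / variables.
9 / 18 = 0.5.

0.5


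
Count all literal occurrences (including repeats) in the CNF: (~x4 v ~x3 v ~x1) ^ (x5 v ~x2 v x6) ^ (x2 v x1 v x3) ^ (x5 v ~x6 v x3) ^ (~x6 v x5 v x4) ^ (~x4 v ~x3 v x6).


Clause lengths: 3, 3, 3, 3, 3, 3.
Sum = 3 + 3 + 3 + 3 + 3 + 3 = 18.

18


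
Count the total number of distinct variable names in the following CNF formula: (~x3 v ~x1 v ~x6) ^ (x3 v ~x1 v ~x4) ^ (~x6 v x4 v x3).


Identify each distinct variable in the formula.
Variables found: x1, x3, x4, x6.
Total distinct variables = 4.

4


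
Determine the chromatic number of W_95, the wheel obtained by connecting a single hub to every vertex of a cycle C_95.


W_95 consists of the cycle C_95 together with a hub vertex adjacent to every cycle vertex.
The cycle C_95 needs 3 colors (odd cycle -> 3).
The hub is adjacent to every cycle vertex, so it must receive a new color distinct from all of them.
Chromatic number = 3 + 1 = 4.

4


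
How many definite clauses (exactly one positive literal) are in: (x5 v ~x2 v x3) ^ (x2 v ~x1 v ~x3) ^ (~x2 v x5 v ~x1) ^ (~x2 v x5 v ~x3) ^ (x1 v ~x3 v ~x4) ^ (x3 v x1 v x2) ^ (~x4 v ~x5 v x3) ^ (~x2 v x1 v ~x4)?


A definite clause has exactly one positive literal.
Clause 1: 2 positive -> not definite
Clause 2: 1 positive -> definite
Clause 3: 1 positive -> definite
Clause 4: 1 positive -> definite
Clause 5: 1 positive -> definite
Clause 6: 3 positive -> not definite
Clause 7: 1 positive -> definite
Clause 8: 1 positive -> definite
Definite clause count = 6.

6


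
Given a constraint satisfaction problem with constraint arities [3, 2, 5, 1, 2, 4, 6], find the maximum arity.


The arities are: 3, 2, 5, 1, 2, 4, 6.
Scan for the maximum value.
Maximum arity = 6.

6


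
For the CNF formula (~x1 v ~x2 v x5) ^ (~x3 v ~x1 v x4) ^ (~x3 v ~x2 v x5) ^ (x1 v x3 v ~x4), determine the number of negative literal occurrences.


Scan each clause for negated literals.
Clause 1: 2 negative; Clause 2: 2 negative; Clause 3: 2 negative; Clause 4: 1 negative.
Total negative literal occurrences = 7.

7


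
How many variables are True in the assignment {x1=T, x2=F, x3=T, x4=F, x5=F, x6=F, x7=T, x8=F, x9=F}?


The weight is the number of variables assigned True.
True variables: x1, x3, x7.
Weight = 3.

3


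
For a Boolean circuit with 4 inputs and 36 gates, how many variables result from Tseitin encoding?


The Tseitin transformation introduces one auxiliary variable per gate.
Total variables = inputs + gates = 4 + 36 = 40.

40


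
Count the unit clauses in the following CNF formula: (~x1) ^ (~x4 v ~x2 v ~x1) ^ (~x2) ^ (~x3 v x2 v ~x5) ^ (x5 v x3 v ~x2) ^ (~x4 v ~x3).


A unit clause contains exactly one literal.
Unit clauses found: (~x1), (~x2).
Count = 2.

2


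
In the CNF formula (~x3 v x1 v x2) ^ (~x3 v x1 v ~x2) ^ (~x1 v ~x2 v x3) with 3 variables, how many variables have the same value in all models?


Find all satisfying assignments: 5 model(s).
Check which variables have the same value in every model.
No variable is fixed across all models.
Backbone size = 0.

0


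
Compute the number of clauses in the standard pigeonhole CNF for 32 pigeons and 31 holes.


The PHP encoding has two parts:
1) At-least-one-hole clauses: 32 (one per pigeon, each with 31 literals).
2) At-most-one-pigeon-per-hole clauses: 31 holes * C(32,2) = 31 * 496 = 15376.
Total clauses = 32 + 15376 = 15408.

15408


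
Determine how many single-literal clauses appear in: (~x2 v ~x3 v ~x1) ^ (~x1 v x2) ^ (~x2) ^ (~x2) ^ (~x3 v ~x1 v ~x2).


A unit clause contains exactly one literal.
Unit clauses found: (~x2), (~x2).
Count = 2.

2


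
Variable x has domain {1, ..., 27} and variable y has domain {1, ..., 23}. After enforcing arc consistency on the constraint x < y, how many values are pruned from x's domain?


For the constraint x < y, x needs a supporting value in y's domain.
x can be at most 22 (one less than y's maximum).
Valid x values from domain: 22 out of 27.
Pruned = 27 - 22 = 5.

5


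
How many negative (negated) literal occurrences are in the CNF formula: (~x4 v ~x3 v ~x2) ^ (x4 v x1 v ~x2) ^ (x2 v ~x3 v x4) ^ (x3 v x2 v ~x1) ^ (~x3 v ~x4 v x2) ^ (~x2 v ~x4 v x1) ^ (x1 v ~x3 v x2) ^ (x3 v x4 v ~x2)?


Scan each clause for negated literals.
Clause 1: 3 negative; Clause 2: 1 negative; Clause 3: 1 negative; Clause 4: 1 negative; Clause 5: 2 negative; Clause 6: 2 negative; Clause 7: 1 negative; Clause 8: 1 negative.
Total negative literal occurrences = 12.

12


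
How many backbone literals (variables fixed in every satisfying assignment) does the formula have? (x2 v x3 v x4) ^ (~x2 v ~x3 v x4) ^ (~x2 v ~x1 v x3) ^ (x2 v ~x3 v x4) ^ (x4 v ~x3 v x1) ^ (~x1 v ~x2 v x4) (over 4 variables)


Find all satisfying assignments: 8 model(s).
Check which variables have the same value in every model.
No variable is fixed across all models.
Backbone size = 0.

0


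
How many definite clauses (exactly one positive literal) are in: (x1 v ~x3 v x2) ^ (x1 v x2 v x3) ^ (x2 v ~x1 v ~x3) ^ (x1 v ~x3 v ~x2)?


A definite clause has exactly one positive literal.
Clause 1: 2 positive -> not definite
Clause 2: 3 positive -> not definite
Clause 3: 1 positive -> definite
Clause 4: 1 positive -> definite
Definite clause count = 2.

2


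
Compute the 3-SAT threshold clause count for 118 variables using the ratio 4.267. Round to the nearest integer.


The 3-SAT phase transition occurs at approximately 4.267 clauses per variable.
m = 4.267 * 118 = 503.506.
Rounded to nearest integer: 504.

504


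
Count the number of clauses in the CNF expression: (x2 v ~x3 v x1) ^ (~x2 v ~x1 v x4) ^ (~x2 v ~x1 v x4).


Each group enclosed in parentheses joined by ^ is one clause.
Counting the conjuncts: 3 clauses.

3


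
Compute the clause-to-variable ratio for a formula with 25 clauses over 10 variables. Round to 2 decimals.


Clause-to-variable ratio = clauses / variables.
25 / 10 = 2.5.

2.5


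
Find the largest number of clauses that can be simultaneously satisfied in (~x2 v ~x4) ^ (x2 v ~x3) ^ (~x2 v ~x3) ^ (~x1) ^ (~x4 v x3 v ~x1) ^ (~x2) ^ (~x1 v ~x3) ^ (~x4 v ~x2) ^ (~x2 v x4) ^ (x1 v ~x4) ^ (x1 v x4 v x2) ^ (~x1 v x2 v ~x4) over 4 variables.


Enumerate all 16 truth assignments.
For each, count how many of the 12 clauses are satisfied.
The formula is not fully satisfiable, so the maximum is below 12.
Maximum simultaneously satisfiable clauses = 11.

11


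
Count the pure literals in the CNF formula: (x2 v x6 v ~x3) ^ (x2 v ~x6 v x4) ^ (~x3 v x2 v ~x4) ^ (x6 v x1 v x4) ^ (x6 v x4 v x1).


A pure literal appears in only one polarity across all clauses.
Pure literals: x1 (positive only), x2 (positive only), x3 (negative only).
Count = 3.

3


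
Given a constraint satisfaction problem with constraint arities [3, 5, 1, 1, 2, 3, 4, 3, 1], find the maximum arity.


The arities are: 3, 5, 1, 1, 2, 3, 4, 3, 1.
Scan for the maximum value.
Maximum arity = 5.

5


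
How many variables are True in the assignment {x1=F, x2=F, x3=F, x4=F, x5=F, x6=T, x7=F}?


The weight is the number of variables assigned True.
True variables: x6.
Weight = 1.

1


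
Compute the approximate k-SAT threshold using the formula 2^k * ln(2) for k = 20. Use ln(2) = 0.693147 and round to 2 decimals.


Using the asymptotic formula: threshold ~ 2^k * ln(2).
2^20 = 1048576.
1048576 * 0.693147 = 726817.31.

726817.31


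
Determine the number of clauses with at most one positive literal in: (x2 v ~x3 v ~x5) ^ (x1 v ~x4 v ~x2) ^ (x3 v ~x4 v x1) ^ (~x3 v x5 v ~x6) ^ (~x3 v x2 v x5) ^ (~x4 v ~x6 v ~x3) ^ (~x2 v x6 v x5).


A Horn clause has at most one positive literal.
Clause 1: 1 positive lit(s) -> Horn
Clause 2: 1 positive lit(s) -> Horn
Clause 3: 2 positive lit(s) -> not Horn
Clause 4: 1 positive lit(s) -> Horn
Clause 5: 2 positive lit(s) -> not Horn
Clause 6: 0 positive lit(s) -> Horn
Clause 7: 2 positive lit(s) -> not Horn
Total Horn clauses = 4.

4


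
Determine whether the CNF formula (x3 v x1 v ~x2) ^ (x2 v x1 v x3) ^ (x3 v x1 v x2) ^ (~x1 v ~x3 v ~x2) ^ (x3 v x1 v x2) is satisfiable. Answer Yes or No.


Check all 8 possible truth assignments.
Number of satisfying assignments found: 5.
The formula is satisfiable.

Yes


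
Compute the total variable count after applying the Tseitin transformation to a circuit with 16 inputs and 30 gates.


The Tseitin transformation introduces one auxiliary variable per gate.
Total variables = inputs + gates = 16 + 30 = 46.

46


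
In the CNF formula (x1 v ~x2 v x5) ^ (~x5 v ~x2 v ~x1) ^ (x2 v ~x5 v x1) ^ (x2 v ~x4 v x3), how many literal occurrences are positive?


Scan each clause for unnegated literals.
Clause 1: 2 positive; Clause 2: 0 positive; Clause 3: 2 positive; Clause 4: 2 positive.
Total positive literal occurrences = 6.

6


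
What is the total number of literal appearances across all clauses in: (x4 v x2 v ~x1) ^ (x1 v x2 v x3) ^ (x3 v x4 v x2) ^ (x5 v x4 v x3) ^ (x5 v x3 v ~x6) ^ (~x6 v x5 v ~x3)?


Clause lengths: 3, 3, 3, 3, 3, 3.
Sum = 3 + 3 + 3 + 3 + 3 + 3 = 18.

18


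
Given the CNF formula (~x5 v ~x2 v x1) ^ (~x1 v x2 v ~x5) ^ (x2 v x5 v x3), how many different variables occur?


Identify each distinct variable in the formula.
Variables found: x1, x2, x3, x5.
Total distinct variables = 4.

4


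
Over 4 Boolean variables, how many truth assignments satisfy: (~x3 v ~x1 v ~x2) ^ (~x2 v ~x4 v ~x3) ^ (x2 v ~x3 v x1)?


Enumerate all 16 truth assignments over 4 variables.
Test each against every clause.
Satisfying assignments found: 11.

11


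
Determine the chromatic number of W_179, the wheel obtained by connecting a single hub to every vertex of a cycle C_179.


W_179 consists of the cycle C_179 together with a hub vertex adjacent to every cycle vertex.
The cycle C_179 needs 3 colors (odd cycle -> 3).
The hub is adjacent to every cycle vertex, so it must receive a new color distinct from all of them.
Chromatic number = 3 + 1 = 4.

4


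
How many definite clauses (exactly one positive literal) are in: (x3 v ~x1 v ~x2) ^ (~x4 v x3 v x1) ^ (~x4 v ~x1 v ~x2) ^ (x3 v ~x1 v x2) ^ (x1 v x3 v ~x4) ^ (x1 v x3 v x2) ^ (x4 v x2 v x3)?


A definite clause has exactly one positive literal.
Clause 1: 1 positive -> definite
Clause 2: 2 positive -> not definite
Clause 3: 0 positive -> not definite
Clause 4: 2 positive -> not definite
Clause 5: 2 positive -> not definite
Clause 6: 3 positive -> not definite
Clause 7: 3 positive -> not definite
Definite clause count = 1.

1


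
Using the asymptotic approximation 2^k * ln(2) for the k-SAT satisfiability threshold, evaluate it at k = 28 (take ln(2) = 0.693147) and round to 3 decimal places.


Using the asymptotic formula: threshold ~ 2^k * ln(2).
2^28 = 268435456.
268435456 * 0.693147 = 186065231.02.

186065231.02


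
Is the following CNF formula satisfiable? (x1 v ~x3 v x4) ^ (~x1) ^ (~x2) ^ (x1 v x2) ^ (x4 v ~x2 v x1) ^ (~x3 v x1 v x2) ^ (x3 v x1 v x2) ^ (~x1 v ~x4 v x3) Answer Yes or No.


Check all 16 possible truth assignments.
Number of satisfying assignments found: 0.
The formula is unsatisfiable.

No


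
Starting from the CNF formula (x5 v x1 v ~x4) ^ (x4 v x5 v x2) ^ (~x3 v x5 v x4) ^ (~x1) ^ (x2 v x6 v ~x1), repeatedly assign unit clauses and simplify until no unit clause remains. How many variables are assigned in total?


Unit propagation repeatedly assigns the literal in any unit clause, then simplifies.
Assignments in order: x1 = F.
No further unit clauses remain.
Total variables assigned = 1.

1


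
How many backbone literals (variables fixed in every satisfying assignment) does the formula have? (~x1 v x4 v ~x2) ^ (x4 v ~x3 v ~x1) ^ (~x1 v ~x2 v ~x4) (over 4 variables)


Find all satisfying assignments: 11 model(s).
Check which variables have the same value in every model.
No variable is fixed across all models.
Backbone size = 0.

0


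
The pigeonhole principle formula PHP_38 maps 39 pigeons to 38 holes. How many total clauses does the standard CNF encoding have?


The PHP encoding has two parts:
1) At-least-one-hole clauses: 39 (one per pigeon, each with 38 literals).
2) At-most-one-pigeon-per-hole clauses: 38 holes * C(39,2) = 38 * 741 = 28158.
Total clauses = 39 + 28158 = 28197.

28197


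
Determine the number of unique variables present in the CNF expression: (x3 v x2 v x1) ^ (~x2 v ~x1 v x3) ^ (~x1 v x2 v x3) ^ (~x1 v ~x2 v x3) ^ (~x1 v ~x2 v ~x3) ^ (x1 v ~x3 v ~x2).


Identify each distinct variable in the formula.
Variables found: x1, x2, x3.
Total distinct variables = 3.

3


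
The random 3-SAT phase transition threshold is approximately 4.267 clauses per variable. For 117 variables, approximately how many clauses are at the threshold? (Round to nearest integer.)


The 3-SAT phase transition occurs at approximately 4.267 clauses per variable.
m = 4.267 * 117 = 499.239.
Rounded to nearest integer: 499.

499


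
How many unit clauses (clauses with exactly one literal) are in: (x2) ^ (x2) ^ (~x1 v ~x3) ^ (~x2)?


A unit clause contains exactly one literal.
Unit clauses found: (x2), (x2), (~x2).
Count = 3.

3


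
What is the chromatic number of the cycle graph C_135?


An odd cycle cannot be 2-colored: alternating two colors around the cycle returns to the start with a conflict.
Since 135 is odd, three colors are required (and three suffice).
Chromatic number = 3.

3


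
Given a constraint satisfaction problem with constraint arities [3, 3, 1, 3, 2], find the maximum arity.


The arities are: 3, 3, 1, 3, 2.
Scan for the maximum value.
Maximum arity = 3.

3


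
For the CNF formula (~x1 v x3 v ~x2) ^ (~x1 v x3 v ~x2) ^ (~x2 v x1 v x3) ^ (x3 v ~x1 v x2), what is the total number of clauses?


Each group enclosed in parentheses joined by ^ is one clause.
Counting the conjuncts: 4 clauses.

4


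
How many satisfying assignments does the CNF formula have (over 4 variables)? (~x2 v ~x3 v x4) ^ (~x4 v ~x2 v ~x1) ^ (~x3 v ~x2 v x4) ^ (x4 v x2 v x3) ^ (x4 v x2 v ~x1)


Enumerate all 16 truth assignments over 4 variables.
Test each against every clause.
Satisfying assignments found: 9.

9


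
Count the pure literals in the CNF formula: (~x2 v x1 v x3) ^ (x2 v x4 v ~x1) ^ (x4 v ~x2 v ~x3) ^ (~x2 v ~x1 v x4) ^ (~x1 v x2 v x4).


A pure literal appears in only one polarity across all clauses.
Pure literals: x4 (positive only).
Count = 1.

1


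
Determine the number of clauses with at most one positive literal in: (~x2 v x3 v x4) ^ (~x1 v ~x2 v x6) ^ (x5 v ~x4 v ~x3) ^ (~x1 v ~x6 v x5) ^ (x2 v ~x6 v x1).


A Horn clause has at most one positive literal.
Clause 1: 2 positive lit(s) -> not Horn
Clause 2: 1 positive lit(s) -> Horn
Clause 3: 1 positive lit(s) -> Horn
Clause 4: 1 positive lit(s) -> Horn
Clause 5: 2 positive lit(s) -> not Horn
Total Horn clauses = 3.

3


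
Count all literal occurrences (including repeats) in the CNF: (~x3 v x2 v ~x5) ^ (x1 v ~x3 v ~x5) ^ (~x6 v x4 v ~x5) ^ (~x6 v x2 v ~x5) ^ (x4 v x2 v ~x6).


Clause lengths: 3, 3, 3, 3, 3.
Sum = 3 + 3 + 3 + 3 + 3 = 15.

15


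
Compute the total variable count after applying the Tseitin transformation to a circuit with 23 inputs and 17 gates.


The Tseitin transformation introduces one auxiliary variable per gate.
Total variables = inputs + gates = 23 + 17 = 40.

40


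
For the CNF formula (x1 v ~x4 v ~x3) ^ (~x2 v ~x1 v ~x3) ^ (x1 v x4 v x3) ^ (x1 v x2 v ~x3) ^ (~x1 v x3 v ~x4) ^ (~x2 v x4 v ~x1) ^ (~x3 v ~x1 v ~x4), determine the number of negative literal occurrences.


Scan each clause for negated literals.
Clause 1: 2 negative; Clause 2: 3 negative; Clause 3: 0 negative; Clause 4: 1 negative; Clause 5: 2 negative; Clause 6: 2 negative; Clause 7: 3 negative.
Total negative literal occurrences = 13.

13


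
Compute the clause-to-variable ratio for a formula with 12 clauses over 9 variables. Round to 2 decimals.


Clause-to-variable ratio = clauses / variables.
12 / 9 = 1.33.

1.33


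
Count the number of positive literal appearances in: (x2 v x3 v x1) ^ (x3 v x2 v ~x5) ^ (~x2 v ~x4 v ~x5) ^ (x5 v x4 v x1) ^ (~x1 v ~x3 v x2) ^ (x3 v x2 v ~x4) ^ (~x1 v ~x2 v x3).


Scan each clause for unnegated literals.
Clause 1: 3 positive; Clause 2: 2 positive; Clause 3: 0 positive; Clause 4: 3 positive; Clause 5: 1 positive; Clause 6: 2 positive; Clause 7: 1 positive.
Total positive literal occurrences = 12.

12


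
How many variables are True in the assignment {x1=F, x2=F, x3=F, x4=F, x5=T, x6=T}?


The weight is the number of variables assigned True.
True variables: x5, x6.
Weight = 2.

2


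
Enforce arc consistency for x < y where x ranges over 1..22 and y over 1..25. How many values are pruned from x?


For the constraint x < y, x needs a supporting value in y's domain.
x can be at most 24 (one less than y's maximum).
Valid x values from domain: 22 out of 22.
Pruned = 22 - 22 = 0.

0


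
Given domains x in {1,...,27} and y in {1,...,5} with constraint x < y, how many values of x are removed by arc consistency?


For the constraint x < y, x needs a supporting value in y's domain.
x can be at most 4 (one less than y's maximum).
Valid x values from domain: 4 out of 27.
Pruned = 27 - 4 = 23.

23


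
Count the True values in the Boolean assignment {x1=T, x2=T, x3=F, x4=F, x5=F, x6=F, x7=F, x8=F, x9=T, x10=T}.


The weight is the number of variables assigned True.
True variables: x1, x2, x9, x10.
Weight = 4.

4
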